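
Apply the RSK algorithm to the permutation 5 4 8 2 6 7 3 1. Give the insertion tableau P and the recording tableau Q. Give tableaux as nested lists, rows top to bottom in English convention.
P = [[1, 3, 7], [2, 6], [4, 8], [5]], Q = [[1, 3, 6], [2, 5], [4, 7], [8]]

Insert each entry of the permutation into P by Schensted row insertion, recording in Q the position of each new cell.

Insert 5: appended to row 1. P = [[5]].
Insert 4: 4 bumps 5 from row 1; 5 starts row 2. P = [[4], [5]].
Insert 8: appended to row 1. P = [[4, 8], [5]].
Insert 2: 2 bumps 4 from row 1; 4 bumps 5 from row 2; 5 starts row 3. P = [[2, 8], [4], [5]].
Insert 6: 6 bumps 8 from row 1; 8 appends to row 2. P = [[2, 6], [4, 8], [5]].
Insert 7: appended to row 1. P = [[2, 6, 7], [4, 8], [5]].
Insert 3: 3 bumps 6 from row 1; 6 bumps 8 from row 2; 8 appends to row 3. P = [[2, 3, 7], [4, 6], [5, 8]].
Insert 1: 1 bumps 2 from row 1; 2 bumps 4 from row 2; 4 bumps 5 from row 3; 5 starts row 4. P = [[1, 3, 7], [2, 6], [4, 8], [5]].

So P = [[1, 3, 7], [2, 6], [4, 8], [5]], Q = [[1, 3, 6], [2, 5], [4, 7], [8]].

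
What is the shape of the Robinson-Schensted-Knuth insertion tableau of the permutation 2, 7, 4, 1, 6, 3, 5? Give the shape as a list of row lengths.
[3, 3, 1]

Row-insert each entry into an empty tableau.

After inserting 2: P = [[2]].
After inserting 7: P = [[2, 7]].
After inserting 4: P = [[2, 4], [7]].
After inserting 1: P = [[1, 4], [2], [7]].
After inserting 6: P = [[1, 4, 6], [2], [7]].
After inserting 3: P = [[1, 3, 6], [2, 4], [7]].
After inserting 5: P = [[1, 3, 5], [2, 4, 6], [7]].

The final insertion tableau P = [[1, 3, 5], [2, 4, 6], [7]] has shape [3, 3, 1].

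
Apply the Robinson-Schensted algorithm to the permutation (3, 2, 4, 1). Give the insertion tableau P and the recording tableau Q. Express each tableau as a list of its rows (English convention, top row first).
Insert each entry of the permutation into P by Schensted row insertion, recording in Q the position of each new cell.

Insert 3: appended to row 1. P = [[3]], Q = [[1]].
Insert 2: 2 bumps 3 from row 1; 3 starts row 2. P = [[2], [3]], Q = [[1], [2]].
Insert 4: appended to row 1. P = [[2, 4], [3]], Q = [[1, 3], [2]].
Insert 1: 1 bumps 2 from row 1; 2 bumps 3 from row 2; 3 starts row 3. P = [[1, 4], [2], [3]], Q = [[1, 3], [2], [4]].

So P = [[1, 4], [2], [3]], Q = [[1, 3], [2], [4]].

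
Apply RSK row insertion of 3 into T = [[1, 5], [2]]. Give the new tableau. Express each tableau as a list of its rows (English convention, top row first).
In row 1, 3 replaces 5 (the leftmost entry greater than 3); 5 is bumped to row 2. 5 is appended to row 2. The new tableau is [[1, 3], [2, 5]].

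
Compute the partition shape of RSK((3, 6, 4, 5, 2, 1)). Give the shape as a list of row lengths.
[3, 1, 1, 1]

Row-insert each entry into an empty tableau.

After inserting 3: P = [[3]].
After inserting 6: P = [[3, 6]].
After inserting 4: P = [[3, 4], [6]].
After inserting 5: P = [[3, 4, 5], [6]].
After inserting 2: P = [[2, 4, 5], [3], [6]].
After inserting 1: P = [[1, 4, 5], [2], [3], [6]].

The final insertion tableau P = [[1, 4, 5], [2], [3], [6]] has shape [3, 1, 1, 1].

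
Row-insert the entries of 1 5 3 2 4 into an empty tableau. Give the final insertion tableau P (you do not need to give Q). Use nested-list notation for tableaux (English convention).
Insert 1: appended to row 1. P = [[1]].
Insert 5: appended to row 1. P = [[1, 5]].
Insert 3: 3 bumps 5 from row 1; 5 starts row 2. P = [[1, 3], [5]].
Insert 2: 2 bumps 3 from row 1; 3 bumps 5 from row 2; 5 starts row 3. P = [[1, 2], [3], [5]].
Insert 4: appended to row 1. P = [[1, 2, 4], [3], [5]].

So P = [[1, 2, 4], [3], [5]].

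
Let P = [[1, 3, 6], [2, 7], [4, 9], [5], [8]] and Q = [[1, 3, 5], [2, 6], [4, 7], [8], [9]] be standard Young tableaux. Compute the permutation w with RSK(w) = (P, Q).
Reverse the RSK construction: for i from n down to 1, find the cell of Q containing i, remove the entry at that cell from P, and reverse-bump it up through P; the value ejected from row 1 is w(i).

Step i=9: Q has 9 at row 5, column 1; remove 8 from row 5 of P and reverse-bump: 8 enters row 4 and ejects 5; 5 enters row 3 and ejects 4; 4 enters row 2 and ejects 2; 2 enters row 1 and ejects 1. So w(9) = 1. P is now [[2, 3, 6], [4, 7], [5, 9], [8]].
Step i=8: Q has 8 at row 4, column 1; remove 8 from row 4 of P and reverse-bump: 8 enters row 3 and ejects 5; 5 enters row 2 and ejects 4; 4 enters row 1 and ejects 3. So w(8) = 3. P is now [[2, 4, 6], [5, 7], [8, 9]].
Step i=7: Q has 7 at row 3, column 2; remove 9 from row 3 of P and reverse-bump: 9 enters row 2 and ejects 7; 7 enters row 1 and ejects 6. So w(7) = 6. P is now [[2, 4, 7], [5, 9], [8]].
Step i=6: Q has 6 at row 2, column 2; remove 9 from row 2 of P and reverse-bump: 9 enters row 1 and ejects 7. So w(6) = 7. P is now [[2, 4, 9], [5], [8]].
Step i=5: Q has 5 at row 1, column 3; remove that cell from P, ejecting 9. So w(5) = 9. P is now [[2, 4], [5], [8]].
Step i=4: Q has 4 at row 3, column 1; remove 8 from row 3 of P and reverse-bump: 8 enters row 2 and ejects 5; 5 enters row 1 and ejects 4. So w(4) = 4. P is now [[2, 5], [8]].
Step i=3: Q has 3 at row 1, column 2; remove that cell from P, ejecting 5. So w(3) = 5. P is now [[2], [8]].
Step i=2: Q has 2 at row 2, column 1; remove 8 from row 2 of P and reverse-bump: 8 enters row 1 and ejects 2. So w(2) = 2. P is now [[8]].
Step i=1: Q has 1 at row 1, column 1; remove that cell from P, ejecting 8. So w(1) = 8. P is now [].

So w = 8 2 5 4 9 7 6 3 1.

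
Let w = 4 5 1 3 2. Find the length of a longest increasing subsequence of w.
2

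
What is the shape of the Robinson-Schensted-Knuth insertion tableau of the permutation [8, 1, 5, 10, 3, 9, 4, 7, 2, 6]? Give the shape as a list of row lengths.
Row-insert each entry into an empty tableau.

After inserting 8: P = [[8]].
After inserting 1: P = [[1], [8]].
After inserting 5: P = [[1, 5], [8]].
After inserting 10: P = [[1, 5, 10], [8]].
After inserting 3: P = [[1, 3, 10], [5], [8]].
After inserting 9: P = [[1, 3, 9], [5, 10], [8]].
After inserting 4: P = [[1, 3, 4], [5, 9], [8, 10]].
After inserting 7: P = [[1, 3, 4, 7], [5, 9], [8, 10]].
After inserting 2: P = [[1, 2, 4, 7], [3, 9], [5, 10], [8]].
After inserting 6: P = [[1, 2, 4, 6], [3, 7], [5, 9], [8, 10]].

The final insertion tableau P = [[1, 2, 4, 6], [3, 7], [5, 9], [8, 10]] has shape [4, 2, 2, 2].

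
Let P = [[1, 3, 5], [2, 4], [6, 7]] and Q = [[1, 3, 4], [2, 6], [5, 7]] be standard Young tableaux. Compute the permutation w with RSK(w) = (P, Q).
Reverse the RSK construction: for i from n down to 1, find the cell of Q containing i, remove the entry at that cell from P, and reverse-bump it up through P; the value ejected from row 1 is w(i).

Step i=7: Q has 7 at row 3, column 2; remove 7 from row 3 of P and reverse-bump: 7 enters row 2 and ejects 4; 4 enters row 1 and ejects 3. So w(7) = 3. P is now [[1, 4, 5], [2, 7], [6]].
Step i=6: Q has 6 at row 2, column 2; remove 7 from row 2 of P and reverse-bump: 7 enters row 1 and ejects 5. So w(6) = 5. P is now [[1, 4, 7], [2], [6]].
Step i=5: Q has 5 at row 3, column 1; remove 6 from row 3 of P and reverse-bump: 6 enters row 2 and ejects 2; 2 enters row 1 and ejects 1. So w(5) = 1. P is now [[2, 4, 7], [6]].
Step i=4: Q has 4 at row 1, column 3; remove that cell from P, ejecting 7. So w(4) = 7. P is now [[2, 4], [6]].
Step i=3: Q has 3 at row 1, column 2; remove that cell from P, ejecting 4. So w(3) = 4. P is now [[2], [6]].
Step i=2: Q has 2 at row 2, column 1; remove 6 from row 2 of P and reverse-bump: 6 enters row 1 and ejects 2. So w(2) = 2. P is now [[6]].
Step i=1: Q has 1 at row 1, column 1; remove that cell from P, ejecting 6. So w(1) = 6. P is now [].

So w = 6 2 4 7 1 5 3.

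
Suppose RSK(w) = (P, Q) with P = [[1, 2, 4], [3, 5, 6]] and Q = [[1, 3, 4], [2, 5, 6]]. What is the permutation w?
3 1 5 6 2 4

Reverse RSK: for i = n, n-1, ..., 1, locate i in Q, remove the corresponding corner cell from P, and reverse-bump its entry up through P; the value ejected from row 1 is w(i).

So w = 3 1 5 6 2 4.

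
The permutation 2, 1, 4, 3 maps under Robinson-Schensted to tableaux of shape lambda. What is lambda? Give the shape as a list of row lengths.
[2, 2]

Row-insert each entry into an empty tableau.

After inserting 2: P = [[2]].
After inserting 1: P = [[1], [2]].
After inserting 4: P = [[1, 4], [2]].
After inserting 3: P = [[1, 3], [2, 4]].

The final insertion tableau P = [[1, 3], [2, 4]] has shape [2, 2].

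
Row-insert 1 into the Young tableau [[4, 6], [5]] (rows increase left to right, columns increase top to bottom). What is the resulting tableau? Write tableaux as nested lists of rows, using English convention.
In row 1, 1 replaces 4 (the leftmost entry greater than 1); 4 is bumped to row 2. In row 2, 4 replaces 5 (the leftmost entry greater than 4); 5 is bumped to row 3. 5 starts a new row 3. The new tableau is [[1, 6], [4], [5]].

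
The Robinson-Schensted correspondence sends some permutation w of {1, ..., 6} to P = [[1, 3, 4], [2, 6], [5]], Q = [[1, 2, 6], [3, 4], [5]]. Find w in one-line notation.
5 6 2 3 1 4

Reverse the RSK construction: for i from n down to 1, find the cell of Q containing i, remove the entry at that cell from P, and reverse-bump it up through P; the value ejected from row 1 is w(i).

Step i=6: Q has 6 at row 1, column 3; remove that cell from P, ejecting 4. So w(6) = 4. P is now [[1, 3], [2, 6], [5]].
Step i=5: Q has 5 at row 3, column 1; remove 5 from row 3 of P and reverse-bump: 5 enters row 2 and ejects 2; 2 enters row 1 and ejects 1. So w(5) = 1. P is now [[2, 3], [5, 6]].
Step i=4: Q has 4 at row 2, column 2; remove 6 from row 2 of P and reverse-bump: 6 enters row 1 and ejects 3. So w(4) = 3. P is now [[2, 6], [5]].
Step i=3: Q has 3 at row 2, column 1; remove 5 from row 2 of P and reverse-bump: 5 enters row 1 and ejects 2. So w(3) = 2. P is now [[5, 6]].
Step i=2: Q has 2 at row 1, column 2; remove that cell from P, ejecting 6. So w(2) = 6. P is now [[5]].
Step i=1: Q has 1 at row 1, column 1; remove that cell from P, ejecting 5. So w(1) = 5. P is now [].

So w = 5 6 2 3 1 4.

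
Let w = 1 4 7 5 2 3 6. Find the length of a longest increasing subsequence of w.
4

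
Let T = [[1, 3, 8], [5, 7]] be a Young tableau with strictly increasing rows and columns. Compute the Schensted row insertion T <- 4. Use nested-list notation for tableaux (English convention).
[[1, 3, 4], [5, 7, 8]]

In row 1, 4 replaces 8 (the leftmost entry greater than 4); 8 is bumped to row 2. 8 is appended to row 2. The new tableau is [[1, 3, 4], [5, 7, 8]].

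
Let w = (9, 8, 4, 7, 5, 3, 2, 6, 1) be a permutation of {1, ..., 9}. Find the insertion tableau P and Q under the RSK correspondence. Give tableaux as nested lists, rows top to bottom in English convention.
Insert each entry of the permutation into P by Schensted row insertion, recording in Q the position of each new cell.

Insert 9: appended to row 1. P = [[9]], Q = [[1]].
Insert 8: 8 bumps 9 from row 1; 9 starts row 2. P = [[8], [9]], Q = [[1], [2]].
Insert 4: 4 bumps 8 from row 1; 8 bumps 9 from row 2; 9 starts row 3. P = [[4], [8], [9]], Q = [[1], [2], [3]].
Insert 7: appended to row 1. P = [[4, 7], [8], [9]], Q = [[1, 4], [2], [3]].
Insert 5: 5 bumps 7 from row 1; 7 bumps 8 from row 2; 8 bumps 9 from row 3; 9 starts row 4. P = [[4, 5], [7], [8], [9]], Q = [[1, 4], [2], [3], [5]].
Insert 3: 3 bumps 4 from row 1; 4 bumps 7 from row 2; 7 bumps 8 from row 3; 8 bumps 9 from row 4; 9 starts row 5. P = [[3, 5], [4], [7], [8], [9]], Q = [[1, 4], [2], [3], [5], [6]].
Insert 2: 2 bumps 3 from row 1; 3 bumps 4 from row 2; 4 bumps 7 from row 3; 7 bumps 8 from row 4; 8 bumps 9 from row 5; 9 starts row 6. P = [[2, 5], [3], [4], [7], [8], [9]], Q = [[1, 4], [2], [3], [5], [6], [7]].
Insert 6: appended to row 1. P = [[2, 5, 6], [3], [4], [7], [8], [9]], Q = [[1, 4, 8], [2], [3], [5], [6], [7]].
Insert 1: 1 bumps 2 from row 1; 2 bumps 3 from row 2; 3 bumps 4 from row 3; 4 bumps 7 from row 4; 7 bumps 8 from row 5; 8 bumps 9 from row 6; 9 starts row 7. P = [[1, 5, 6], [2], [3], [4], [7], [8], [9]], Q = [[1, 4, 8], [2], [3], [5], [6], [7], [9]].

So P = [[1, 5, 6], [2], [3], [4], [7], [8], [9]], Q = [[1, 4, 8], [2], [3], [5], [6], [7], [9]].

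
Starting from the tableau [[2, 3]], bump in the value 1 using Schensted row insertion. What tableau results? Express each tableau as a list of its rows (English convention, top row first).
In row 1, 1 replaces 2 (the leftmost entry greater than 1); 2 is bumped to row 2. 2 starts a new row 2. The new tableau is [[1, 3], [2]].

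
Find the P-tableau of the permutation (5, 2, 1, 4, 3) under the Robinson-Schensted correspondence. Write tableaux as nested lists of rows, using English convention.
Insert 5: appended to row 1. P = [[5]].
Insert 2: 2 bumps 5 from row 1; 5 starts row 2. P = [[2], [5]].
Insert 1: 1 bumps 2 from row 1; 2 bumps 5 from row 2; 5 starts row 3. P = [[1], [2], [5]].
Insert 4: appended to row 1. P = [[1, 4], [2], [5]].
Insert 3: 3 bumps 4 from row 1; 4 appends to row 2. P = [[1, 3], [2, 4], [5]].

So P = [[1, 3], [2, 4], [5]].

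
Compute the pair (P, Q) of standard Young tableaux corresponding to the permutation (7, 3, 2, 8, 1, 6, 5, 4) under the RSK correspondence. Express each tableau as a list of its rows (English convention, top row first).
Insert each entry of the permutation into P by Schensted row insertion, recording in Q the position of each new cell.

Insert 7: appended to row 1. P = [[7]], Q = [[1]].
Insert 3: 3 bumps 7 from row 1; 7 starts row 2. P = [[3], [7]], Q = [[1], [2]].
Insert 2: 2 bumps 3 from row 1; 3 bumps 7 from row 2; 7 starts row 3. P = [[2], [3], [7]], Q = [[1], [2], [3]].
Insert 8: appended to row 1. P = [[2, 8], [3], [7]], Q = [[1, 4], [2], [3]].
Insert 1: 1 bumps 2 from row 1; 2 bumps 3 from row 2; 3 bumps 7 from row 3; 7 starts row 4. P = [[1, 8], [2], [3], [7]], Q = [[1, 4], [2], [3], [5]].
Insert 6: 6 bumps 8 from row 1; 8 appends to row 2. P = [[1, 6], [2, 8], [3], [7]], Q = [[1, 4], [2, 6], [3], [5]].
Insert 5: 5 bumps 6 from row 1; 6 bumps 8 from row 2; 8 appends to row 3. P = [[1, 5], [2, 6], [3, 8], [7]], Q = [[1, 4], [2, 6], [3, 7], [5]].
Insert 4: 4 bumps 5 from row 1; 5 bumps 6 from row 2; 6 bumps 8 from row 3; 8 appends to row 4. P = [[1, 4], [2, 5], [3, 6], [7, 8]], Q = [[1, 4], [2, 6], [3, 7], [5, 8]].

So P = [[1, 4], [2, 5], [3, 6], [7, 8]], Q = [[1, 4], [2, 6], [3, 7], [5, 8]].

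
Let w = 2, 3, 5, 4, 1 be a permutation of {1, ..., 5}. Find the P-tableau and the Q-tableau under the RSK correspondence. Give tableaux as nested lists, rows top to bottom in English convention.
P = [[1, 3, 4], [2], [5]], Q = [[1, 2, 3], [4], [5]]

Insert each entry of the permutation into P by Schensted row insertion, recording in Q the position of each new cell.

After inserting 2: P = [[2]].
After inserting 3: P = [[2, 3]].
After inserting 5: P = [[2, 3, 5]].
After inserting 4: P = [[2, 3, 4], [5]].
After inserting 1: P = [[1, 3, 4], [2], [5]].

So P = [[1, 3, 4], [2], [5]], Q = [[1, 2, 3], [4], [5]].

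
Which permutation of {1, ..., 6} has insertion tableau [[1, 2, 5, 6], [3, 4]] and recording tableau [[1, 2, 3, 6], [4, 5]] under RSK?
3 4 5 1 2 6

Reverse the RSK construction: for i from n down to 1, find the cell of Q containing i, remove the entry at that cell from P, and reverse-bump it up through P; the value ejected from row 1 is w(i).

Step i=6: Q has 6 at row 1, column 4; remove that cell from P, ejecting 6. So w(6) = 6. P is now [[1, 2, 5], [3, 4]].
Step i=5: Q has 5 at row 2, column 2; remove 4 from row 2 of P and reverse-bump: 4 enters row 1 and ejects 2. So w(5) = 2. P is now [[1, 4, 5], [3]].
Step i=4: Q has 4 at row 2, column 1; remove 3 from row 2 of P and reverse-bump: 3 enters row 1 and ejects 1. So w(4) = 1. P is now [[3, 4, 5]].
Step i=3: Q has 3 at row 1, column 3; remove that cell from P, ejecting 5. So w(3) = 5. P is now [[3, 4]].
Step i=2: Q has 2 at row 1, column 2; remove that cell from P, ejecting 4. So w(2) = 4. P is now [[3]].
Step i=1: Q has 1 at row 1, column 1; remove that cell from P, ejecting 3. So w(1) = 3. P is now [].

So w = 3 4 5 1 2 6.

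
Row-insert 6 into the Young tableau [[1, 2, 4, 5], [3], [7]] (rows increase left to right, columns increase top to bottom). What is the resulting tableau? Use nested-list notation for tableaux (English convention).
6 is larger than every entry of row 1, so it is appended to row 1. The new tableau is [[1, 2, 4, 5, 6], [3], [7]].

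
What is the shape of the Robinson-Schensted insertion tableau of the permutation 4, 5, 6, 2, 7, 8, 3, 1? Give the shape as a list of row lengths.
[5, 2, 1]

Row-insert each entry into an empty tableau.

After inserting 4: P = [[4]].
After inserting 5: P = [[4, 5]].
After inserting 6: P = [[4, 5, 6]].
After inserting 2: P = [[2, 5, 6], [4]].
After inserting 7: P = [[2, 5, 6, 7], [4]].
After inserting 8: P = [[2, 5, 6, 7, 8], [4]].
After inserting 3: P = [[2, 3, 6, 7, 8], [4, 5]].
After inserting 1: P = [[1, 3, 6, 7, 8], [2, 5], [4]].

The final insertion tableau P = [[1, 3, 6, 7, 8], [2, 5], [4]] has shape [5, 2, 1].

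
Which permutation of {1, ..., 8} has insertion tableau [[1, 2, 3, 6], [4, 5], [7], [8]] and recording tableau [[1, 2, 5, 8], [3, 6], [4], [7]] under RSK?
Reverse the RSK construction: for i from n down to 1, find the cell of Q containing i, remove the entry at that cell from P, and reverse-bump it up through P; the value ejected from row 1 is w(i).

Step i=8: Q has 8 at row 1, column 4; remove that cell from P, ejecting 6. So w(8) = 6. P is now [[1, 2, 3], [4, 5], [7], [8]].
Step i=7: Q has 7 at row 4, column 1; remove 8 from row 4 of P and reverse-bump: 8 enters row 3 and ejects 7; 7 enters row 2 and ejects 5; 5 enters row 1 and ejects 3. So w(7) = 3. P is now [[1, 2, 5], [4, 7], [8]].
Step i=6: Q has 6 at row 2, column 2; remove 7 from row 2 of P and reverse-bump: 7 enters row 1 and ejects 5. So w(6) = 5. P is now [[1, 2, 7], [4], [8]].
Step i=5: Q has 5 at row 1, column 3; remove that cell from P, ejecting 7. So w(5) = 7. P is now [[1, 2], [4], [8]].
Step i=4: Q has 4 at row 3, column 1; remove 8 from row 3 of P and reverse-bump: 8 enters row 2 and ejects 4; 4 enters row 1 and ejects 2. So w(4) = 2. P is now [[1, 4], [8]].
Step i=3: Q has 3 at row 2, column 1; remove 8 from row 2 of P and reverse-bump: 8 enters row 1 and ejects 4. So w(3) = 4. P is now [[1, 8]].
Step i=2: Q has 2 at row 1, column 2; remove that cell from P, ejecting 8. So w(2) = 8. P is now [[1]].
Step i=1: Q has 1 at row 1, column 1; remove that cell from P, ejecting 1. So w(1) = 1. P is now [].

So w = 1 8 4 2 7 5 3 6.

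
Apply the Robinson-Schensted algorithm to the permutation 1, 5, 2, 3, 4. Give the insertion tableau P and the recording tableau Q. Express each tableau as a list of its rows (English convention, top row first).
Insert each entry of the permutation into P by Schensted row insertion, recording in Q the position of each new cell.

After inserting 1: P = [[1]].
After inserting 5: P = [[1, 5]].
After inserting 2: P = [[1, 2], [5]].
After inserting 3: P = [[1, 2, 3], [5]].
After inserting 4: P = [[1, 2, 3, 4], [5]].

So P = [[1, 2, 3, 4], [5]], Q = [[1, 2, 4, 5], [3]].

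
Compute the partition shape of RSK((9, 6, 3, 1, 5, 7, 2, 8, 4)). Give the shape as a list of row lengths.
Row-insert each entry into an empty tableau.

After inserting 9: P = [[9]].
After inserting 6: P = [[6], [9]].
After inserting 3: P = [[3], [6], [9]].
After inserting 1: P = [[1], [3], [6], [9]].
After inserting 5: P = [[1, 5], [3], [6], [9]].
After inserting 7: P = [[1, 5, 7], [3], [6], [9]].
After inserting 2: P = [[1, 2, 7], [3, 5], [6], [9]].
After inserting 8: P = [[1, 2, 7, 8], [3, 5], [6], [9]].
After inserting 4: P = [[1, 2, 4, 8], [3, 5, 7], [6], [9]].

The final insertion tableau P = [[1, 2, 4, 8], [3, 5, 7], [6], [9]] has shape [4, 3, 1, 1].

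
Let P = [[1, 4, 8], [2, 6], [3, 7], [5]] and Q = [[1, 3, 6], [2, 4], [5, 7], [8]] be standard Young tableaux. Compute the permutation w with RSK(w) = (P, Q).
Reverse RSK: for i = n, n-1, ..., 1, locate i in Q, remove the corresponding corner cell from P, and reverse-bump its entry up through P; the value ejected from row 1 is w(i).

So w = 5 3 7 6 2 8 4 1.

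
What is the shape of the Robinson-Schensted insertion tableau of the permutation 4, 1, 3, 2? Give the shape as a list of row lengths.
[2, 1, 1]

Row-insert each entry into an empty tableau.

After inserting 4: P = [[4]].
After inserting 1: P = [[1], [4]].
After inserting 3: P = [[1, 3], [4]].
After inserting 2: P = [[1, 2], [3], [4]].

The final insertion tableau P = [[1, 2], [3], [4]] has shape [2, 1, 1].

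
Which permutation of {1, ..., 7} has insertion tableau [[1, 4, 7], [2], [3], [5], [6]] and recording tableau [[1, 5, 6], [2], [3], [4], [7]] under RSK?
Reverse the RSK construction: for i from n down to 1, find the cell of Q containing i, remove the entry at that cell from P, and reverse-bump it up through P; the value ejected from row 1 is w(i).

Step i=7: Q has 7 at row 5, column 1; remove 6 from row 5 of P and reverse-bump: 6 enters row 4 and ejects 5; 5 enters row 3 and ejects 3; 3 enters row 2 and ejects 2; 2 enters row 1 and ejects 1. So w(7) = 1. P is now [[2, 4, 7], [3], [5], [6]].
Step i=6: Q has 6 at row 1, column 3; remove that cell from P, ejecting 7. So w(6) = 7. P is now [[2, 4], [3], [5], [6]].
Step i=5: Q has 5 at row 1, column 2; remove that cell from P, ejecting 4. So w(5) = 4. P is now [[2], [3], [5], [6]].
Step i=4: Q has 4 at row 4, column 1; remove 6 from row 4 of P and reverse-bump: 6 enters row 3 and ejects 5; 5 enters row 2 and ejects 3; 3 enters row 1 and ejects 2. So w(4) = 2. P is now [[3], [5], [6]].
Step i=3: Q has 3 at row 3, column 1; remove 6 from row 3 of P and reverse-bump: 6 enters row 2 and ejects 5; 5 enters row 1 and ejects 3. So w(3) = 3. P is now [[5], [6]].
Step i=2: Q has 2 at row 2, column 1; remove 6 from row 2 of P and reverse-bump: 6 enters row 1 and ejects 5. So w(2) = 5. P is now [[6]].
Step i=1: Q has 1 at row 1, column 1; remove that cell from P, ejecting 6. So w(1) = 6. P is now [].

So w = 6 5 3 2 4 7 1.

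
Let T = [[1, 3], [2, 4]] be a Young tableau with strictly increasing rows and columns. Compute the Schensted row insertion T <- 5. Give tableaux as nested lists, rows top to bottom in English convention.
5 is larger than every entry of row 1, so it is appended to row 1. The new tableau is [[1, 3, 5], [2, 4]].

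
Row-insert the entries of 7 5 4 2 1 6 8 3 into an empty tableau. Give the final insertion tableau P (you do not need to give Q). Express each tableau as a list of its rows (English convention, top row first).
P = [[1, 3, 8], [2, 6], [4], [5], [7]]

Insert 7: appended to row 1. P = [[7]].
Insert 5: 5 bumps 7 from row 1; 7 starts row 2. P = [[5], [7]].
Insert 4: 4 bumps 5 from row 1; 5 bumps 7 from row 2; 7 starts row 3. P = [[4], [5], [7]].
Insert 2: 2 bumps 4 from row 1; 4 bumps 5 from row 2; 5 bumps 7 from row 3; 7 starts row 4. P = [[2], [4], [5], [7]].
Insert 1: 1 bumps 2 from row 1; 2 bumps 4 from row 2; 4 bumps 5 from row 3; 5 bumps 7 from row 4; 7 starts row 5. P = [[1], [2], [4], [5], [7]].
Insert 6: appended to row 1. P = [[1, 6], [2], [4], [5], [7]].
Insert 8: appended to row 1. P = [[1, 6, 8], [2], [4], [5], [7]].
Insert 3: 3 bumps 6 from row 1; 6 appends to row 2. P = [[1, 3, 8], [2, 6], [4], [5], [7]].

So P = [[1, 3, 8], [2, 6], [4], [5], [7]].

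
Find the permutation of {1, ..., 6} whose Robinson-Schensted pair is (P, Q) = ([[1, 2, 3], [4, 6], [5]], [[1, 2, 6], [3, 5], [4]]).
5 6 4 1 2 3

Reverse the RSK construction: for i from n down to 1, find the cell of Q containing i, remove the entry at that cell from P, and reverse-bump it up through P; the value ejected from row 1 is w(i).

Step i=6: Q has 6 at row 1, column 3; remove that cell from P, ejecting 3. So w(6) = 3. P is now [[1, 2], [4, 6], [5]].
Step i=5: Q has 5 at row 2, column 2; remove 6 from row 2 of P and reverse-bump: 6 enters row 1 and ejects 2. So w(5) = 2. P is now [[1, 6], [4], [5]].
Step i=4: Q has 4 at row 3, column 1; remove 5 from row 3 of P and reverse-bump: 5 enters row 2 and ejects 4; 4 enters row 1 and ejects 1. So w(4) = 1. P is now [[4, 6], [5]].
Step i=3: Q has 3 at row 2, column 1; remove 5 from row 2 of P and reverse-bump: 5 enters row 1 and ejects 4. So w(3) = 4. P is now [[5, 6]].
Step i=2: Q has 2 at row 1, column 2; remove that cell from P, ejecting 6. So w(2) = 6. P is now [[5]].
Step i=1: Q has 1 at row 1, column 1; remove that cell from P, ejecting 5. So w(1) = 5. P is now [].

So w = 5 6 4 1 2 3.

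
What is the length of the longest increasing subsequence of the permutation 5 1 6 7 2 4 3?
3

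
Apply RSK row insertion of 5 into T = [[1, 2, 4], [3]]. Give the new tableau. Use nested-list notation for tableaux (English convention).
[[1, 2, 4, 5], [3]]

5 is larger than every entry of row 1, so it is appended to row 1. The new tableau is [[1, 2, 4, 5], [3]].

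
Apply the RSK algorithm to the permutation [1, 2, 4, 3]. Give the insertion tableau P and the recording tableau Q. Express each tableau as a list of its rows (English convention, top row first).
Insert each entry of the permutation into P by Schensted row insertion, recording in Q the position of each new cell.

Insert 1: appended to row 1. P = [[1]], Q = [[1]].
Insert 2: appended to row 1. P = [[1, 2]], Q = [[1, 2]].
Insert 4: appended to row 1. P = [[1, 2, 4]], Q = [[1, 2, 3]].
Insert 3: 3 bumps 4 from row 1; 4 starts row 2. P = [[1, 2, 3], [4]], Q = [[1, 2, 3], [4]].

So P = [[1, 2, 3], [4]], Q = [[1, 2, 3], [4]].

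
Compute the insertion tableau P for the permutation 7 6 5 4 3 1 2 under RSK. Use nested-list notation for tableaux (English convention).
P = [[1, 2], [3], [4], [5], [6], [7]]

After inserting 7: P = [[7]].
After inserting 6: P = [[6], [7]].
After inserting 5: P = [[5], [6], [7]].
After inserting 4: P = [[4], [5], [6], [7]].
After inserting 3: P = [[3], [4], [5], [6], [7]].
After inserting 1: P = [[1], [3], [4], [5], [6], [7]].
After inserting 2: P = [[1, 2], [3], [4], [5], [6], [7]].

So P = [[1, 2], [3], [4], [5], [6], [7]].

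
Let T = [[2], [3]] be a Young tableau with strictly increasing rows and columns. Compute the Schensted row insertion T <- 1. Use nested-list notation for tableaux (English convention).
In row 1, 1 replaces 2 (the leftmost entry greater than 1); 2 is bumped to row 2. In row 2, 2 replaces 3 (the leftmost entry greater than 2); 3 is bumped to row 3. 3 starts a new row 3. The new tableau is [[1], [2], [3]].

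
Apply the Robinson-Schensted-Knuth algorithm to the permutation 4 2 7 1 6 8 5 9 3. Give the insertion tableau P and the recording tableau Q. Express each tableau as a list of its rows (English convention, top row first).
Insert each entry of the permutation into P by Schensted row insertion, recording in Q the position of each new cell.

Insert 4: appended to row 1. P = [[4]].
Insert 2: 2 bumps 4 from row 1; 4 starts row 2. P = [[2], [4]].
Insert 7: appended to row 1. P = [[2, 7], [4]].
Insert 1: 1 bumps 2 from row 1; 2 bumps 4 from row 2; 4 starts row 3. P = [[1, 7], [2], [4]].
Insert 6: 6 bumps 7 from row 1; 7 appends to row 2. P = [[1, 6], [2, 7], [4]].
Insert 8: appended to row 1. P = [[1, 6, 8], [2, 7], [4]].
Insert 5: 5 bumps 6 from row 1; 6 bumps 7 from row 2; 7 appends to row 3. P = [[1, 5, 8], [2, 6], [4, 7]].
Insert 9: appended to row 1. P = [[1, 5, 8, 9], [2, 6], [4, 7]].
Insert 3: 3 bumps 5 from row 1; 5 bumps 6 from row 2; 6 bumps 7 from row 3; 7 starts row 4. P = [[1, 3, 8, 9], [2, 5], [4, 6], [7]].

So P = [[1, 3, 8, 9], [2, 5], [4, 6], [7]], Q = [[1, 3, 6, 8], [2, 5], [4, 7], [9]].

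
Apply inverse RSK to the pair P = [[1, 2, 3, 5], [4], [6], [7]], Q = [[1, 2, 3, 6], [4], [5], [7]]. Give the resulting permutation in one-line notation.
1 2 7 6 4 5 3

Reverse the RSK construction: for i from n down to 1, find the cell of Q containing i, remove the entry at that cell from P, and reverse-bump it up through P; the value ejected from row 1 is w(i).

Step i=7: Q has 7 at row 4, column 1; remove 7 from row 4 of P and reverse-bump: 7 enters row 3 and ejects 6; 6 enters row 2 and ejects 4; 4 enters row 1 and ejects 3. So w(7) = 3. P is now [[1, 2, 4, 5], [6], [7]].
Step i=6: Q has 6 at row 1, column 4; remove that cell from P, ejecting 5. So w(6) = 5. P is now [[1, 2, 4], [6], [7]].
Step i=5: Q has 5 at row 3, column 1; remove 7 from row 3 of P and reverse-bump: 7 enters row 2 and ejects 6; 6 enters row 1 and ejects 4. So w(5) = 4. P is now [[1, 2, 6], [7]].
Step i=4: Q has 4 at row 2, column 1; remove 7 from row 2 of P and reverse-bump: 7 enters row 1 and ejects 6. So w(4) = 6. P is now [[1, 2, 7]].
Step i=3: Q has 3 at row 1, column 3; remove that cell from P, ejecting 7. So w(3) = 7. P is now [[1, 2]].
Step i=2: Q has 2 at row 1, column 2; remove that cell from P, ejecting 2. So w(2) = 2. P is now [[1]].
Step i=1: Q has 1 at row 1, column 1; remove that cell from P, ejecting 1. So w(1) = 1. P is now [].

So w = 1 2 7 6 4 5 3.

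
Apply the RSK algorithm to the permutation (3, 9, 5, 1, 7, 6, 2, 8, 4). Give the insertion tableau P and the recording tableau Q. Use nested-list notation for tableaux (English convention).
P = [[1, 2, 4, 8], [3, 5, 6], [7], [9]], Q = [[1, 2, 5, 8], [3, 6, 9], [4], [7]]

Insert each entry of the permutation into P by Schensted row insertion, recording in Q the position of each new cell.

After inserting 3: P = [[3]].
After inserting 9: P = [[3, 9]].
After inserting 5: P = [[3, 5], [9]].
After inserting 1: P = [[1, 5], [3], [9]].
After inserting 7: P = [[1, 5, 7], [3], [9]].
After inserting 6: P = [[1, 5, 6], [3, 7], [9]].
After inserting 2: P = [[1, 2, 6], [3, 5], [7], [9]].
After inserting 8: P = [[1, 2, 6, 8], [3, 5], [7], [9]].
After inserting 4: P = [[1, 2, 4, 8], [3, 5, 6], [7], [9]].

So P = [[1, 2, 4, 8], [3, 5, 6], [7], [9]], Q = [[1, 2, 5, 8], [3, 6, 9], [4], [7]].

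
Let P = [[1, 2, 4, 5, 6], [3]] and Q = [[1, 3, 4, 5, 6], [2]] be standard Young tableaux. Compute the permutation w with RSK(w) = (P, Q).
3 1 2 4 5 6

Reverse the RSK construction: for i from n down to 1, find the cell of Q containing i, remove the entry at that cell from P, and reverse-bump it up through P; the value ejected from row 1 is w(i).

Step i=6: Q has 6 at row 1, column 5; remove that cell from P, ejecting 6. So w(6) = 6. P is now [[1, 2, 4, 5], [3]].
Step i=5: Q has 5 at row 1, column 4; remove that cell from P, ejecting 5. So w(5) = 5. P is now [[1, 2, 4], [3]].
Step i=4: Q has 4 at row 1, column 3; remove that cell from P, ejecting 4. So w(4) = 4. P is now [[1, 2], [3]].
Step i=3: Q has 3 at row 1, column 2; remove that cell from P, ejecting 2. So w(3) = 2. P is now [[1], [3]].
Step i=2: Q has 2 at row 2, column 1; remove 3 from row 2 of P and reverse-bump: 3 enters row 1 and ejects 1. So w(2) = 1. P is now [[3]].
Step i=1: Q has 1 at row 1, column 1; remove that cell from P, ejecting 3. So w(1) = 3. P is now [].

So w = 3 1 2 4 5 6.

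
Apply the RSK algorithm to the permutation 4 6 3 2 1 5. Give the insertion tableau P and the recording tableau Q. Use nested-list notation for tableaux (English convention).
P = [[1, 5], [2, 6], [3], [4]], Q = [[1, 2], [3, 6], [4], [5]]

Insert each entry of the permutation into P by Schensted row insertion, recording in Q the position of each new cell.

After inserting 4: P = [[4]].
After inserting 6: P = [[4, 6]].
After inserting 3: P = [[3, 6], [4]].
After inserting 2: P = [[2, 6], [3], [4]].
After inserting 1: P = [[1, 6], [2], [3], [4]].
After inserting 5: P = [[1, 5], [2, 6], [3], [4]].

So P = [[1, 5], [2, 6], [3], [4]], Q = [[1, 2], [3, 6], [4], [5]].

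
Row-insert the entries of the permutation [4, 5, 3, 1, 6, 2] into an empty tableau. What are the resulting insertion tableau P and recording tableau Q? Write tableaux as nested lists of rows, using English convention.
Insert each entry of the permutation into P by Schensted row insertion, recording in Q the position of each new cell.

Insert 4: appended to row 1. P = [[4]].
Insert 5: appended to row 1. P = [[4, 5]].
Insert 3: 3 bumps 4 from row 1; 4 starts row 2. P = [[3, 5], [4]].
Insert 1: 1 bumps 3 from row 1; 3 bumps 4 from row 2; 4 starts row 3. P = [[1, 5], [3], [4]].
Insert 6: appended to row 1. P = [[1, 5, 6], [3], [4]].
Insert 2: 2 bumps 5 from row 1; 5 appends to row 2. P = [[1, 2, 6], [3, 5], [4]].

So P = [[1, 2, 6], [3, 5], [4]], Q = [[1, 2, 5], [3, 6], [4]].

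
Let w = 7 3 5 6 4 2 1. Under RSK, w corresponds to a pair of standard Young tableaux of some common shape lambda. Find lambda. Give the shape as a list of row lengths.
Row-insert each entry into an empty tableau.

After inserting 7: P = [[7]].
After inserting 3: P = [[3], [7]].
After inserting 5: P = [[3, 5], [7]].
After inserting 6: P = [[3, 5, 6], [7]].
After inserting 4: P = [[3, 4, 6], [5], [7]].
After inserting 2: P = [[2, 4, 6], [3], [5], [7]].
After inserting 1: P = [[1, 4, 6], [2], [3], [5], [7]].

The final insertion tableau P = [[1, 4, 6], [2], [3], [5], [7]] has shape [3, 1, 1, 1, 1].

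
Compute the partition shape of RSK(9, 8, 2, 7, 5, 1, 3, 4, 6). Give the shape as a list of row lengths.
[4, 2, 1, 1, 1]

RSK row insertion gives P = [[1, 3, 4, 6], [2, 5], [7], [8], [9]], which has shape [4, 2, 1, 1, 1].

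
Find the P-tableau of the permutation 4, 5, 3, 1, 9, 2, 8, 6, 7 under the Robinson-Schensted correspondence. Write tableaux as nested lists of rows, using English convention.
Insert 4: appended to row 1. P = [[4]].
Insert 5: appended to row 1. P = [[4, 5]].
Insert 3: 3 bumps 4 from row 1; 4 starts row 2. P = [[3, 5], [4]].
Insert 1: 1 bumps 3 from row 1; 3 bumps 4 from row 2; 4 starts row 3. P = [[1, 5], [3], [4]].
Insert 9: appended to row 1. P = [[1, 5, 9], [3], [4]].
Insert 2: 2 bumps 5 from row 1; 5 appends to row 2. P = [[1, 2, 9], [3, 5], [4]].
Insert 8: 8 bumps 9 from row 1; 9 appends to row 2. P = [[1, 2, 8], [3, 5, 9], [4]].
Insert 6: 6 bumps 8 from row 1; 8 bumps 9 from row 2; 9 appends to row 3. P = [[1, 2, 6], [3, 5, 8], [4, 9]].
Insert 7: appended to row 1. P = [[1, 2, 6, 7], [3, 5, 8], [4, 9]].

So P = [[1, 2, 6, 7], [3, 5, 8], [4, 9]].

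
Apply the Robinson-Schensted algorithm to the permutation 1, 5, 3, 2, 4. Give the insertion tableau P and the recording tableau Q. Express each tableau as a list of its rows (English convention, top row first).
P = [[1, 2, 4], [3], [5]], Q = [[1, 2, 5], [3], [4]]

Insert each entry of the permutation into P by Schensted row insertion, recording in Q the position of each new cell.

Insert 1: appended to row 1. P = [[1]].
Insert 5: appended to row 1. P = [[1, 5]].
Insert 3: 3 bumps 5 from row 1; 5 starts row 2. P = [[1, 3], [5]].
Insert 2: 2 bumps 3 from row 1; 3 bumps 5 from row 2; 5 starts row 3. P = [[1, 2], [3], [5]].
Insert 4: appended to row 1. P = [[1, 2, 4], [3], [5]].

So P = [[1, 2, 4], [3], [5]], Q = [[1, 2, 5], [3], [4]].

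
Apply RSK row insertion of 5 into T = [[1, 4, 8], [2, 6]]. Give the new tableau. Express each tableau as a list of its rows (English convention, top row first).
In row 1, 5 replaces 8 (the leftmost entry greater than 5); 8 is bumped to row 2. 8 is appended to row 2. The new tableau is [[1, 4, 5], [2, 6, 8]].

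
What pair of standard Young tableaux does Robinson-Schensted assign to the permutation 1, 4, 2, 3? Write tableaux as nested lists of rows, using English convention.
P = [[1, 2, 3], [4]], Q = [[1, 2, 4], [3]]

Insert each entry of the permutation into P by Schensted row insertion, recording in Q the position of each new cell.

Insert 1: appended to row 1. P = [[1]].
Insert 4: appended to row 1. P = [[1, 4]].
Insert 2: 2 bumps 4 from row 1; 4 starts row 2. P = [[1, 2], [4]].
Insert 3: appended to row 1. P = [[1, 2, 3], [4]].

So P = [[1, 2, 3], [4]], Q = [[1, 2, 4], [3]].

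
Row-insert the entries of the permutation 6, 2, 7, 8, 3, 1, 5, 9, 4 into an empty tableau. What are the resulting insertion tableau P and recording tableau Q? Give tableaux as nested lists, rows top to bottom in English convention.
P = [[1, 3, 4, 9], [2, 5, 8], [6, 7]], Q = [[1, 3, 4, 8], [2, 5, 7], [6, 9]]

Insert each entry of the permutation into P by Schensted row insertion, recording in Q the position of each new cell.

Insert 6: appended to row 1. P = [[6]].
Insert 2: 2 bumps 6 from row 1; 6 starts row 2. P = [[2], [6]].
Insert 7: appended to row 1. P = [[2, 7], [6]].
Insert 8: appended to row 1. P = [[2, 7, 8], [6]].
Insert 3: 3 bumps 7 from row 1; 7 appends to row 2. P = [[2, 3, 8], [6, 7]].
Insert 1: 1 bumps 2 from row 1; 2 bumps 6 from row 2; 6 starts row 3. P = [[1, 3, 8], [2, 7], [6]].
Insert 5: 5 bumps 8 from row 1; 8 appends to row 2. P = [[1, 3, 5], [2, 7, 8], [6]].
Insert 9: appended to row 1. P = [[1, 3, 5, 9], [2, 7, 8], [6]].
Insert 4: 4 bumps 5 from row 1; 5 bumps 7 from row 2; 7 appends to row 3. P = [[1, 3, 4, 9], [2, 5, 8], [6, 7]].

So P = [[1, 3, 4, 9], [2, 5, 8], [6, 7]], Q = [[1, 3, 4, 8], [2, 5, 7], [6, 9]].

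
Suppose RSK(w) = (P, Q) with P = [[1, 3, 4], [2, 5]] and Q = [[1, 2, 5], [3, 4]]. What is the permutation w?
Reverse the RSK construction: for i from n down to 1, find the cell of Q containing i, remove the entry at that cell from P, and reverse-bump it up through P; the value ejected from row 1 is w(i).

Step i=5: Q has 5 at row 1, column 3; remove that cell from P, ejecting 4. So w(5) = 4. P is now [[1, 3], [2, 5]].
Step i=4: Q has 4 at row 2, column 2; remove 5 from row 2 of P and reverse-bump: 5 enters row 1 and ejects 3. So w(4) = 3. P is now [[1, 5], [2]].
Step i=3: Q has 3 at row 2, column 1; remove 2 from row 2 of P and reverse-bump: 2 enters row 1 and ejects 1. So w(3) = 1. P is now [[2, 5]].
Step i=2: Q has 2 at row 1, column 2; remove that cell from P, ejecting 5. So w(2) = 5. P is now [[2]].
Step i=1: Q has 1 at row 1, column 1; remove that cell from P, ejecting 2. So w(1) = 2. P is now [].

So w = 2 5 1 3 4.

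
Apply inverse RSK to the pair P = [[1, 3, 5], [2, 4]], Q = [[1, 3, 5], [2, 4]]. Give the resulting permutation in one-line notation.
2 1 4 3 5

Reverse RSK: for i = n, n-1, ..., 1, locate i in Q, remove the corresponding corner cell from P, and reverse-bump its entry up through P; the value ejected from row 1 is w(i).

So w = 2 1 4 3 5.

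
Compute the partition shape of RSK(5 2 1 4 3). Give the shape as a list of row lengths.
[2, 2, 1]

Row-insert each entry into an empty tableau.

After inserting 5: P = [[5]].
After inserting 2: P = [[2], [5]].
After inserting 1: P = [[1], [2], [5]].
After inserting 4: P = [[1, 4], [2], [5]].
After inserting 3: P = [[1, 3], [2, 4], [5]].

The final insertion tableau P = [[1, 3], [2, 4], [5]] has shape [2, 2, 1].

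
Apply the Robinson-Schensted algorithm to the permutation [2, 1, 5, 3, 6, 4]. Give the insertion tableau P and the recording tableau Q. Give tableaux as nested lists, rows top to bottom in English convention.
Insert each entry of the permutation into P by Schensted row insertion, recording in Q the position of each new cell.

Insert 2: appended to row 1. P = [[2]], Q = [[1]].
Insert 1: 1 bumps 2 from row 1; 2 starts row 2. P = [[1], [2]], Q = [[1], [2]].
Insert 5: appended to row 1. P = [[1, 5], [2]], Q = [[1, 3], [2]].
Insert 3: 3 bumps 5 from row 1; 5 appends to row 2. P = [[1, 3], [2, 5]], Q = [[1, 3], [2, 4]].
Insert 6: appended to row 1. P = [[1, 3, 6], [2, 5]], Q = [[1, 3, 5], [2, 4]].
Insert 4: 4 bumps 6 from row 1; 6 appends to row 2. P = [[1, 3, 4], [2, 5, 6]], Q = [[1, 3, 5], [2, 4, 6]].

So P = [[1, 3, 4], [2, 5, 6]], Q = [[1, 3, 5], [2, 4, 6]].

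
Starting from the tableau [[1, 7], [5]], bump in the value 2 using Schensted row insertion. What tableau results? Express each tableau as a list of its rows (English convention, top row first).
[[1, 2], [5, 7]]

In row 1, 2 replaces 7 (the leftmost entry greater than 2); 7 is bumped to row 2. 7 is appended to row 2. The new tableau is [[1, 2], [5, 7]].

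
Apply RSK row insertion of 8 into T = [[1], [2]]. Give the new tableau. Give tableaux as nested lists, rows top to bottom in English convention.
[[1, 8], [2]]

8 is larger than every entry of row 1, so it is appended to row 1. The new tableau is [[1, 8], [2]].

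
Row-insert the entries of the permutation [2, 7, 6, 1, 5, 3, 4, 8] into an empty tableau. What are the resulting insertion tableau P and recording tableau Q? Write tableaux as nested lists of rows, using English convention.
Insert each entry of the permutation into P by Schensted row insertion, recording in Q the position of each new cell.

Insert 2: appended to row 1. P = [[2]].
Insert 7: appended to row 1. P = [[2, 7]].
Insert 6: 6 bumps 7 from row 1; 7 starts row 2. P = [[2, 6], [7]].
Insert 1: 1 bumps 2 from row 1; 2 bumps 7 from row 2; 7 starts row 3. P = [[1, 6], [2], [7]].
Insert 5: 5 bumps 6 from row 1; 6 appends to row 2. P = [[1, 5], [2, 6], [7]].
Insert 3: 3 bumps 5 from row 1; 5 bumps 6 from row 2; 6 bumps 7 from row 3; 7 starts row 4. P = [[1, 3], [2, 5], [6], [7]].
Insert 4: appended to row 1. P = [[1, 3, 4], [2, 5], [6], [7]].
Insert 8: appended to row 1. P = [[1, 3, 4, 8], [2, 5], [6], [7]].

So P = [[1, 3, 4, 8], [2, 5], [6], [7]], Q = [[1, 2, 7, 8], [3, 5], [4], [6]].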